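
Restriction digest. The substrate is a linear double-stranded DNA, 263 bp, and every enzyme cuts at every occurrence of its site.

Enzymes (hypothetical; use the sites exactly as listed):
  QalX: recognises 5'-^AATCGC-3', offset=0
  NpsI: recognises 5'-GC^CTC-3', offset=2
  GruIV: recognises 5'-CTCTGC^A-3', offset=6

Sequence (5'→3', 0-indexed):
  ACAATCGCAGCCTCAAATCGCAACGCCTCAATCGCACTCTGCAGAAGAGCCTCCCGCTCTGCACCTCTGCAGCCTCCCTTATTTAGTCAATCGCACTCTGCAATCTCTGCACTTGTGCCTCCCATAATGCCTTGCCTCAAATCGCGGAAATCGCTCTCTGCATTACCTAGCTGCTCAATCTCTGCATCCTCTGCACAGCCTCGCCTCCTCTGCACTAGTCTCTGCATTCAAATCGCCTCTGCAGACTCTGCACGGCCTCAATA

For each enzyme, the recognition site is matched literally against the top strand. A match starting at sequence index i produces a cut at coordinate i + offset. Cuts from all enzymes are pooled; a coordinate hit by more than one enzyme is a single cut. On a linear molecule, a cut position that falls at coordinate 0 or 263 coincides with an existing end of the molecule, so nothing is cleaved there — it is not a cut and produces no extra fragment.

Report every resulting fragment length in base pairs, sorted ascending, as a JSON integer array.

Scan for sites:
  QalX (AATCGC, off=0): starts [2, 15, 29, 88, 139, 148, 230] → cuts [2, 15, 29, 88, 139, 148, 230]
  NpsI (GCCTC, off=2): starts [9, 24, 48, 71, 116, 133, 197, 202, 234, 254] → cuts [11, 26, 50, 73, 118, 135, 199, 204, 236, 256]
  GruIV (CTCTGCA, off=6): starts [36, 56, 64, 95, 104, 155, 179, 188, 207, 219, 236, 245] → cuts [42, 62, 70, 101, 110, 161, 185, 194, 213, 225, 242, 251]

All cut coordinates (distinct, sorted): [2, 11, 15, 26, 29, 42, 50, 62, 70, 73, 88, 101, 110, 118, 135, 139, 148, 161, 185, 194, 199, 204, 213, 225, 230, 236, 242, 251, 256]

Fragment lengths:
  [0,2): 2 bp
  [2,11): 9 bp
  [11,15): 4 bp
  [15,26): 11 bp
  [26,29): 3 bp
  [29,42): 13 bp
  [42,50): 8 bp
  [50,62): 12 bp
  [62,70): 8 bp
  [70,73): 3 bp
  [73,88): 15 bp
  [88,101): 13 bp
  [101,110): 9 bp
  [110,118): 8 bp
  [118,135): 17 bp
  [135,139): 4 bp
  [139,148): 9 bp
  [148,161): 13 bp
  [161,185): 24 bp
  [185,194): 9 bp
  [194,199): 5 bp
  [199,204): 5 bp
  [204,213): 9 bp
  [213,225): 12 bp
  [225,230): 5 bp
  [230,236): 6 bp
  [236,242): 6 bp
  [242,251): 9 bp
  [251,256): 5 bp
  [256,263): 7 bp

[2,3,3,4,4,5,5,5,5,6,6,7,8,8,8,9,9,9,9,9,9,11,12,12,13,13,13,15,17,24]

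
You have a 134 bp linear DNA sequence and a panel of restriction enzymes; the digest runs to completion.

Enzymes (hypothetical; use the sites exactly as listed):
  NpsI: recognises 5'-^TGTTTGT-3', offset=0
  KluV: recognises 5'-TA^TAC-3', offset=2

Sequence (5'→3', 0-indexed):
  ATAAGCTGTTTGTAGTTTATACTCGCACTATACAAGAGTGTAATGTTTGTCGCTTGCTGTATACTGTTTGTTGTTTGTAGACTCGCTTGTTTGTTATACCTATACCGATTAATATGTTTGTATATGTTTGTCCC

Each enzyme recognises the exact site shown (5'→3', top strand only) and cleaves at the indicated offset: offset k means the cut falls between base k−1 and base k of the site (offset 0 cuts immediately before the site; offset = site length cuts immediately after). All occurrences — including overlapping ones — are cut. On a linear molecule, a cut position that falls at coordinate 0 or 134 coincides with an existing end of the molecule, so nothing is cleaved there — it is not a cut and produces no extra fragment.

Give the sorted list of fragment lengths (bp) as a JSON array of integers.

[3,6,6,7,9,10,10,11,12,13,13,16,18]

Scan for sites:
  NpsI TGTTTGT/0: at [6, 43, 64, 71, 87, 114, 124] ⇒ [6, 43, 64, 71, 87, 114, 124]
  KluV TATAC/2: at [17, 28, 59, 94, 100] ⇒ [19, 30, 61, 96, 102]

All cut coordinates (distinct, sorted): [6, 19, 30, 43, 61, 64, 71, 87, 96, 102, 114, 124]

Fragment lengths:
  [0,6): 6 bp
  [6,19): 13 bp
  [19,30): 11 bp
  [30,43): 13 bp
  [43,61): 18 bp
  [61,64): 3 bp
  [64,71): 7 bp
  [71,87): 16 bp
  [87,96): 9 bp
  [96,102): 6 bp
  [102,114): 12 bp
  [114,124): 10 bp
  [124,134): 10 bp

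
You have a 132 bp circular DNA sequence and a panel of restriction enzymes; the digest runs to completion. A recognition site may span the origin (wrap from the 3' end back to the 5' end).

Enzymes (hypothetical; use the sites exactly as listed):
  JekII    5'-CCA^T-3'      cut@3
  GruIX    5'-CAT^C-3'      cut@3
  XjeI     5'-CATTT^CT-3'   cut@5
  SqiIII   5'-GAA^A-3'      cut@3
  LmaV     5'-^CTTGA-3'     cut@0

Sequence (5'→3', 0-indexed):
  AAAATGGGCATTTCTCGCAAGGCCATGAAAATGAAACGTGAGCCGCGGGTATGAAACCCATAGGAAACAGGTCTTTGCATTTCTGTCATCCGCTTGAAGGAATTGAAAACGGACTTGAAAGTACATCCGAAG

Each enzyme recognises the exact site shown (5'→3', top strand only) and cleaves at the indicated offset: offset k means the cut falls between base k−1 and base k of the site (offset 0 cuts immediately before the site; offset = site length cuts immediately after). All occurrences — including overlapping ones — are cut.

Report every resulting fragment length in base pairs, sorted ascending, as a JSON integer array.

[3,4,5,6,6,6,6,7,7,8,11,12,15,16,20]

Site scan:
  JekII (CCAT, off=3): starts [22, 57] → cuts [25, 60]
  GruIX (CATC, off=3): starts [86, 123] → cuts [89, 126]
  XjeI (CATTTCT, off=5): starts [8, 77] → cuts [13, 82]
  SqiIII (GAAA, off=3): starts [26, 32, 52, 63, 104, 116, 131] → cuts [2, 29, 35, 55, 66, 107, 119]
  LmaV (CTTGA, off=0): starts [92, 113] → cuts [92, 113]

All cut coordinates (distinct, sorted): [2, 13, 25, 29, 35, 55, 60, 66, 82, 89, 92, 107, 113, 119, 126]

Fragments:
  2→13: 11 bp
  13→25: 12 bp
  25→29: 4 bp
  29→35: 6 bp
  35→55: 20 bp
  55→60: 5 bp
  60→66: 6 bp
  66→82: 16 bp
  82→89: 7 bp
  89→92: 3 bp
  92→107: 15 bp
  107→113: 6 bp
  113→119: 6 bp
  119→126: 7 bp
  126→2 (wrap): 132-126+2 = 8 bp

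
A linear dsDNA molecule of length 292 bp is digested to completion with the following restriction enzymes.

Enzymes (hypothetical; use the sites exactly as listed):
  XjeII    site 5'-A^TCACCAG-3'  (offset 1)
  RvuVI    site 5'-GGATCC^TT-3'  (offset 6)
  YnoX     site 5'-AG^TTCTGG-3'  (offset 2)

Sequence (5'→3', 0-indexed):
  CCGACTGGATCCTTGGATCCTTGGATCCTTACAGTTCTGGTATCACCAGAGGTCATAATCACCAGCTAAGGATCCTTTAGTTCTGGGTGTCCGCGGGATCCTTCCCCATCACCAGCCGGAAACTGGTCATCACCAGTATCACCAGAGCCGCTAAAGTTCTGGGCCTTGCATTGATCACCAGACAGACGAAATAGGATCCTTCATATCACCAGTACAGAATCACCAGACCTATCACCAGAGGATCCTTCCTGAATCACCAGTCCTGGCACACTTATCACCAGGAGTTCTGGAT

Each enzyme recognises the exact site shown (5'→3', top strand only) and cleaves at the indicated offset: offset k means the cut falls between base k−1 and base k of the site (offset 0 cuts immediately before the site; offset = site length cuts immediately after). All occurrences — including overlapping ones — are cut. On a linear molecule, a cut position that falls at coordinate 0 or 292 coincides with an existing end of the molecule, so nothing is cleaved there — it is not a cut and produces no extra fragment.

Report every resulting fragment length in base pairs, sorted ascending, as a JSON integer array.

[5,6,6,7,8,8,8,8,8,9,10,12,12,14,14,16,17,18,18,21,21,21,25]

Per-enzyme occurrences:
  XjeII (ATCACCAG, off=1): starts [41, 57, 107, 128, 137, 173, 204, 218, 230, 252, 273] → cuts [42, 58, 108, 129, 138, 174, 205, 219, 231, 253, 274]
  RvuVI (GGATCCTT, off=6): starts [6, 14, 22, 69, 95, 193, 239] → cuts [12, 20, 28, 75, 101, 199, 245]
  YnoX (AGTTCTGG, off=2): starts [32, 78, 154, 282] → cuts [34, 80, 156, 284]

All cut coordinates (distinct, sorted): [12, 20, 28, 34, 42, 58, 75, 80, 101, 108, 129, 138, 156, 174, 199, 205, 219, 231, 245, 253, 274, 284]

Fragments:
  [0,12): 12 bp
  [12,20): 8 bp
  [20,28): 8 bp
  [28,34): 6 bp
  [34,42): 8 bp
  [42,58): 16 bp
  [58,75): 17 bp
  [75,80): 5 bp
  [80,101): 21 bp
  [101,108): 7 bp
  [108,129): 21 bp
  [129,138): 9 bp
  [138,156): 18 bp
  [156,174): 18 bp
  [174,199): 25 bp
  [199,205): 6 bp
  [205,219): 14 bp
  [219,231): 12 bp
  [231,245): 14 bp
  [245,253): 8 bp
  [253,274): 21 bp
  [274,284): 10 bp
  [284,292): 8 bp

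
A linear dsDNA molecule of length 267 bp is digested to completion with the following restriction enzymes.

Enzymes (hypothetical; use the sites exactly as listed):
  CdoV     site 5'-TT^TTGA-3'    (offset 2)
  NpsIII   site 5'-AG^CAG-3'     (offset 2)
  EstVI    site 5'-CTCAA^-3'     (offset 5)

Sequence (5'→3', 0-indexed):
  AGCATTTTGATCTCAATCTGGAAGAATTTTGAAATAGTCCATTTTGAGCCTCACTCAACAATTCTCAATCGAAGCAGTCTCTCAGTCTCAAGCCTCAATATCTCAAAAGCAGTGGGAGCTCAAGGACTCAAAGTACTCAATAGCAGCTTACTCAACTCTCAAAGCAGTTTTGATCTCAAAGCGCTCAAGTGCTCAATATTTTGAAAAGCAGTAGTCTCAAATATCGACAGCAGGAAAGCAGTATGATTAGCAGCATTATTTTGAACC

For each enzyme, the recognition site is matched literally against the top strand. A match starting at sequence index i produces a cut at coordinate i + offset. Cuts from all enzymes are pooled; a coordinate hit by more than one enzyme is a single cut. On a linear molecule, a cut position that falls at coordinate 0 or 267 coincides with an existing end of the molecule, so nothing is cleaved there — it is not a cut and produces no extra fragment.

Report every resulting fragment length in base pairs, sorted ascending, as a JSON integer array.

Per-enzyme occurrences:
  CdoV (TTTTGA, off=2): starts [4, 26, 41, 167, 198, 258] → cuts [6, 28, 43, 169, 200, 260]
  NpsIII (AGCAG, off=2): starts [72, 107, 141, 162, 206, 228, 236, 248] → cuts [74, 109, 143, 164, 208, 230, 238, 250]
  EstVI (CTCAA, off=5): starts [11, 53, 63, 86, 93, 101, 118, 126, 135, 150, 157, 174, 183, 191, 215] → cuts [16, 58, 68, 91, 98, 106, 123, 131, 140, 155, 162, 179, 188, 196, 220]

All cut coordinates (distinct, sorted): [6, 16, 28, 43, 58, 68, 74, 91, 98, 106, 109, 123, 131, 140, 143, 155, 162, 164, 169, 179, 188, 196, 200, 208, 220, 230, 238, 250, 260]

Fragment lengths:
  [0,6): 6 bp
  [6,16): 10 bp
  [16,28): 12 bp
  [28,43): 15 bp
  [43,58): 15 bp
  [58,68): 10 bp
  [68,74): 6 bp
  [74,91): 17 bp
  [91,98): 7 bp
  [98,106): 8 bp
  [106,109): 3 bp
  [109,123): 14 bp
  [123,131): 8 bp
  [131,140): 9 bp
  [140,143): 3 bp
  [143,155): 12 bp
  [155,162): 7 bp
  [162,164): 2 bp
  [164,169): 5 bp
  [169,179): 10 bp
  [179,188): 9 bp
  [188,196): 8 bp
  [196,200): 4 bp
  [200,208): 8 bp
  [208,220): 12 bp
  [220,230): 10 bp
  [230,238): 8 bp
  [238,250): 12 bp
  [250,260): 10 bp
  [260,267): 7 bp

[2,3,3,4,5,6,6,7,7,7,8,8,8,8,8,9,9,10,10,10,10,10,12,12,12,12,14,15,15,17]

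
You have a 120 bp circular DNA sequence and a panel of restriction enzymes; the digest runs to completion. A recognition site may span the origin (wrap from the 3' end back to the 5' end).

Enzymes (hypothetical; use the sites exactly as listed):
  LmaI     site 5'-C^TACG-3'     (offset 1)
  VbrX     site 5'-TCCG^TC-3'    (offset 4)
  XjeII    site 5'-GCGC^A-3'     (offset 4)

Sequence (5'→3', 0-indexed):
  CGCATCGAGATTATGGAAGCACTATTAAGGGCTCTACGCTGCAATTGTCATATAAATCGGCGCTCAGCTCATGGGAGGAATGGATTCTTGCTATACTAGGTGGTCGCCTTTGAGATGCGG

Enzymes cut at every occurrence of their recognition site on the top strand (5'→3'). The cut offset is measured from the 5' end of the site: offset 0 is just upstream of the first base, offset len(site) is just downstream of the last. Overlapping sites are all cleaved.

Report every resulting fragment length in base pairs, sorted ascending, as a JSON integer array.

[31,89]

Per-enzyme occurrences:
  LmaI (CTACG, off=1): starts [33] → cuts [34]
  VbrX (TCCGTC, off=4): no sites
  XjeII (GCGCA, off=4): starts [119] → cuts [3]

All cut coordinates (distinct, sorted): [3, 34]

Fragments:
  3→34: 31 bp
  34→3 (wrap): 120-34+3 = 89 bp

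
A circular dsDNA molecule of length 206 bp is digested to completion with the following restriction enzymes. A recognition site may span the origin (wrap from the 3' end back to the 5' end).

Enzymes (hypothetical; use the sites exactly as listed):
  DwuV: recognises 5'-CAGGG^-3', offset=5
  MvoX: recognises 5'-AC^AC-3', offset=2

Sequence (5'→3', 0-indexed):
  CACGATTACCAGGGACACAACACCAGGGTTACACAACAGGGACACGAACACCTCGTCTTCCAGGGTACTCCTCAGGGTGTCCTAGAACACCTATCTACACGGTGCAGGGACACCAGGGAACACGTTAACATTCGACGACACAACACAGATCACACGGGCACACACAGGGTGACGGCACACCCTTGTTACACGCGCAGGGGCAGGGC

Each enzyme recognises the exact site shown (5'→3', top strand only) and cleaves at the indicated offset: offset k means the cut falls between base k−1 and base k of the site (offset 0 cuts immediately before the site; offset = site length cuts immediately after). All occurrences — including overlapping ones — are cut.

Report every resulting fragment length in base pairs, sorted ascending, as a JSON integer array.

Per-enzyme occurrences:
  DwuV CAGGG/5: at [9, 23, 36, 60, 72, 104, 113, 164, 194, 200] ⇒ [14, 28, 41, 65, 77, 109, 118, 169, 199, 205]
  MvoX ACAC/2: at [14, 19, 30, 41, 47, 86, 96, 109, 119, 137, 142, 151, 159, 161, 176, 187] ⇒ [16, 21, 32, 43, 49, 88, 98, 111, 121, 139, 144, 153, 161, 163, 178, 189]

All cut coordinates (distinct, sorted): [14, 16, 21, 28, 32, 41, 43, 49, 65, 77, 88, 98, 109, 111, 118, 121, 139, 144, 153, 161, 163, 169, 178, 189, 199, 205]

Fragments:
  14→16: 2 bp
  16→21: 5 bp
  21→28: 7 bp
  28→32: 4 bp
  32→41: 9 bp
  41→43: 2 bp
  43→49: 6 bp
  49→65: 16 bp
  65→77: 12 bp
  77→88: 11 bp
  88→98: 10 bp
  98→109: 11 bp
  109→111: 2 bp
  111→118: 7 bp
  118→121: 3 bp
  121→139: 18 bp
  139→144: 5 bp
  144→153: 9 bp
  153→161: 8 bp
  161→163: 2 bp
  163→169: 6 bp
  169→178: 9 bp
  178→189: 11 bp
  189→199: 10 bp
  199→205: 6 bp
  205→14 (wrap): 206-205+14 = 15 bp

[2,2,2,2,3,4,5,5,6,6,6,7,7,8,9,9,9,10,10,11,11,11,12,15,16,18]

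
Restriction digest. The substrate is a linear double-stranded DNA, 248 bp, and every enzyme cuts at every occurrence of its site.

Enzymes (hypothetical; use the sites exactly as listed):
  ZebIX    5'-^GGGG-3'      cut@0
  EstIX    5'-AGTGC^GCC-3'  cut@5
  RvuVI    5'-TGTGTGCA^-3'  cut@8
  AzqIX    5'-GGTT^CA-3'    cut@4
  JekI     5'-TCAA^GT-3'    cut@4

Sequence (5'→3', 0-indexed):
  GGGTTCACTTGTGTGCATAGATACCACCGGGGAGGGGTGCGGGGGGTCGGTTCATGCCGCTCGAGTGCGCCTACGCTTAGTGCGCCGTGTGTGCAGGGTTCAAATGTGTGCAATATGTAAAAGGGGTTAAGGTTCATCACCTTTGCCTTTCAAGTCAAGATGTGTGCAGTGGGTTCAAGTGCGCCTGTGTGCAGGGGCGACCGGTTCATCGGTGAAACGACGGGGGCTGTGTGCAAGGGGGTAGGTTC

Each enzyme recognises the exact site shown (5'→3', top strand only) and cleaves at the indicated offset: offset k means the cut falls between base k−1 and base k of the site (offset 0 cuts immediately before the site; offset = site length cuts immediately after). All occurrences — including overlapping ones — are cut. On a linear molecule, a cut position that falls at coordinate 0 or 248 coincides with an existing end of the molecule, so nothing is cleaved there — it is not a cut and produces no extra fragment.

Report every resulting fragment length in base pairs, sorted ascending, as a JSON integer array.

[1,1,1,1,1,3,4,5,5,5,7,7,10,10,11,11,11,12,12,12,12,13,13,15,15,15,16,19]

Site scan:
  ZebIX GGGG/0: at [28, 33, 40, 41, 42, 122, 193, 221, 222, 236, 237] ⇒ [28, 33, 40, 41, 42, 122, 193, 221, 222, 236, 237]
  EstIX AGTGCGCC/5: at [63, 78, 177] ⇒ [68, 83, 182]
  RvuVI TGTGTGCA/8: at [9, 87, 104, 160, 185, 227] ⇒ [17, 95, 112, 168, 193, 235]
  AzqIX GGTTCA/4: at [1, 48, 96, 130, 171, 202] ⇒ [5, 52, 100, 134, 175, 206]
  JekI TCAAGT/4: at [149, 174] ⇒ [153, 178]

Pooled cuts: [5, 17, 28, 33, 40, 41, 42, 52, 68, 83, 95, 100, 112, 122, 134, 153, 168, 175, 178, 182, 193, 206, 221, 222, 235, 236, 237]

Fragment lengths:
  [0,5): 5 bp
  [5,17): 12 bp
  [17,28): 11 bp
  [28,33): 5 bp
  [33,40): 7 bp
  [40,41): 1 bp
  [41,42): 1 bp
  [42,52): 10 bp
  [52,68): 16 bp
  [68,83): 15 bp
  [83,95): 12 bp
  [95,100): 5 bp
  [100,112): 12 bp
  [112,122): 10 bp
  [122,134): 12 bp
  [134,153): 19 bp
  [153,168): 15 bp
  [168,175): 7 bp
  [175,178): 3 bp
  [178,182): 4 bp
  [182,193): 11 bp
  [193,206): 13 bp
  [206,221): 15 bp
  [221,222): 1 bp
  [222,235): 13 bp
  [235,236): 1 bp
  [236,237): 1 bp
  [237,248): 11 bp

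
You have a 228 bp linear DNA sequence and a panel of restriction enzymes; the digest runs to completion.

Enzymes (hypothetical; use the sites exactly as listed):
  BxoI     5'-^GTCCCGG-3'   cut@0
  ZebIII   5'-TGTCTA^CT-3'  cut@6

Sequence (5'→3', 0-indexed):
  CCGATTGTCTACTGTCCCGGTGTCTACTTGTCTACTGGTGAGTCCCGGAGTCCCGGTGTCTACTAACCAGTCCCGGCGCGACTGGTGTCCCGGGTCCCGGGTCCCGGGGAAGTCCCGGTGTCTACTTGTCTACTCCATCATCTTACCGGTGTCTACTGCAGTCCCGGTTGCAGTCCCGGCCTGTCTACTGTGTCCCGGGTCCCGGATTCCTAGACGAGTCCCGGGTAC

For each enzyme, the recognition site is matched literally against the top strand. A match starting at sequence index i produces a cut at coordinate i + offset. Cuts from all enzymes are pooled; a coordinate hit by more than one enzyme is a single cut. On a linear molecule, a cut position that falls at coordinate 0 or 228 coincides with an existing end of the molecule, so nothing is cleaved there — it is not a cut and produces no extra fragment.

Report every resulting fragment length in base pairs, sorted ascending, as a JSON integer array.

Scan for sites:
  BxoI GTCCCGG/0: at [13, 41, 49, 69, 86, 93, 100, 111, 160, 172, 191, 198, 217] ⇒ [13, 41, 49, 69, 86, 93, 100, 111, 160, 172, 191, 198, 217]
  ZebIII TGTCTACT/6: at [5, 20, 28, 56, 118, 126, 149, 181] ⇒ [11, 26, 34, 62, 124, 132, 155, 187]

All cut coordinates (distinct, sorted): [11, 13, 26, 34, 41, 49, 62, 69, 86, 93, 100, 111, 124, 132, 155, 160, 172, 187, 191, 198, 217]

Fragments:
  [0,11): 11 bp
  [11,13): 2 bp
  [13,26): 13 bp
  [26,34): 8 bp
  [34,41): 7 bp
  [41,49): 8 bp
  [49,62): 13 bp
  [62,69): 7 bp
  [69,86): 17 bp
  [86,93): 7 bp
  [93,100): 7 bp
  [100,111): 11 bp
  [111,124): 13 bp
  [124,132): 8 bp
  [132,155): 23 bp
  [155,160): 5 bp
  [160,172): 12 bp
  [172,187): 15 bp
  [187,191): 4 bp
  [191,198): 7 bp
  [198,217): 19 bp
  [217,228): 11 bp

[2,4,5,7,7,7,7,7,8,8,8,11,11,11,12,13,13,13,15,17,19,23]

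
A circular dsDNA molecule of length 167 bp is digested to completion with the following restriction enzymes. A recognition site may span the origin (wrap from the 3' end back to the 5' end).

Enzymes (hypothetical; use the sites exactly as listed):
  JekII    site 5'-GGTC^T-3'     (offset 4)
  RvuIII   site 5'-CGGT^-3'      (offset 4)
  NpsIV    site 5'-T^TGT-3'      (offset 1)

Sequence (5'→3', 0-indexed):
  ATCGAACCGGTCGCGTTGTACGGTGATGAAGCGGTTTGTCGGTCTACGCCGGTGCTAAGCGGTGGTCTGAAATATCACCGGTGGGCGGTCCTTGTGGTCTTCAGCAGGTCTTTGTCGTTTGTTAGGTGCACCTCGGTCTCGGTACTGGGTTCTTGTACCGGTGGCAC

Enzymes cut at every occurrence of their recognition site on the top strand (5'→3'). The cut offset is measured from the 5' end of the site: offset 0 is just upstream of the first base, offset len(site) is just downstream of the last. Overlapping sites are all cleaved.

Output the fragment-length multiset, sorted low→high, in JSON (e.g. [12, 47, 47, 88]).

Scan for sites:
  JekII GGTCT/4: at [40, 63, 95, 106, 134] ⇒ [44, 67, 99, 110, 138]
  RvuIII CGGT/4: at [7, 20, 31, 39, 49, 59, 78, 85, 133, 139, 158] ⇒ [11, 24, 35, 43, 53, 63, 82, 89, 137, 143, 162]
  NpsIV TTGT/1: at [15, 35, 91, 111, 118, 152] ⇒ [16, 36, 92, 112, 119, 153]

Pooled cuts: [11, 16, 24, 35, 36, 43, 44, 53, 63, 67, 82, 89, 92, 99, 110, 112, 119, 137, 138, 143, 153, 162]

Fragments:
  11→16: 5 bp
  16→24: 8 bp
  24→35: 11 bp
  35→36: 1 bp
  36→43: 7 bp
  43→44: 1 bp
  44→53: 9 bp
  53→63: 10 bp
  63→67: 4 bp
  67→82: 15 bp
  82→89: 7 bp
  89→92: 3 bp
  92→99: 7 bp
  99→110: 11 bp
  110→112: 2 bp
  112→119: 7 bp
  119→137: 18 bp
  137→138: 1 bp
  138→143: 5 bp
  143→153: 10 bp
  153→162: 9 bp
  162→11 (wrap): 167-162+11 = 16 bp

[1,1,1,2,3,4,5,5,7,7,7,7,8,9,9,10,10,11,11,15,16,18]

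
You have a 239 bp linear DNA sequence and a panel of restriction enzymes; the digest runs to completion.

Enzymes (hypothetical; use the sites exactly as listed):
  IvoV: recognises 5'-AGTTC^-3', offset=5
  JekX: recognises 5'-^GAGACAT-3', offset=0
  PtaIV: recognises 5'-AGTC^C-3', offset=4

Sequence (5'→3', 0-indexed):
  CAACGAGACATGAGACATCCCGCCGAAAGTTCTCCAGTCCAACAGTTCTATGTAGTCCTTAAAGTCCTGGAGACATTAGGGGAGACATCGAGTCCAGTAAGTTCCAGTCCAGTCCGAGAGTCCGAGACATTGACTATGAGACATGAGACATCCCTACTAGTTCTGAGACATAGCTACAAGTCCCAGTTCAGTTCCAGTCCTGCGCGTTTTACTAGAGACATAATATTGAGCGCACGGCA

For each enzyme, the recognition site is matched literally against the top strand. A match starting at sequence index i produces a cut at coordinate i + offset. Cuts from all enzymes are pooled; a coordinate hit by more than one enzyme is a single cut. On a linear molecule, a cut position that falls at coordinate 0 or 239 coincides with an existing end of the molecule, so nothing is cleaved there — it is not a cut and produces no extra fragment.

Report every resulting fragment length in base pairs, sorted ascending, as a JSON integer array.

Scan for sites:
  IvoV (AGTTC, off=5): starts [27, 43, 99, 158, 184, 189] → cuts [32, 48, 104, 163, 189, 194]
  JekX (GAGACAT, off=0): starts [4, 11, 69, 81, 123, 137, 144, 164, 214] → cuts [4, 11, 69, 81, 123, 137, 144, 164, 214]
  PtaIV (AGTCC, off=4): starts [35, 53, 62, 90, 105, 110, 118, 178, 195] → cuts [39, 57, 66, 94, 109, 114, 122, 182, 199]

Pooled cuts: [4, 11, 32, 39, 48, 57, 66, 69, 81, 94, 104, 109, 114, 122, 123, 137, 144, 163, 164, 182, 189, 194, 199, 214]

Fragments:
  [0,4): 4 bp
  [4,11): 7 bp
  [11,32): 21 bp
  [32,39): 7 bp
  [39,48): 9 bp
  [48,57): 9 bp
  [57,66): 9 bp
  [66,69): 3 bp
  [69,81): 12 bp
  [81,94): 13 bp
  [94,104): 10 bp
  [104,109): 5 bp
  [109,114): 5 bp
  [114,122): 8 bp
  [122,123): 1 bp
  [123,137): 14 bp
  [137,144): 7 bp
  [144,163): 19 bp
  [163,164): 1 bp
  [164,182): 18 bp
  [182,189): 7 bp
  [189,194): 5 bp
  [194,199): 5 bp
  [199,214): 15 bp
  [214,239): 25 bp

[1,1,3,4,5,5,5,5,7,7,7,7,8,9,9,9,10,12,13,14,15,18,19,21,25]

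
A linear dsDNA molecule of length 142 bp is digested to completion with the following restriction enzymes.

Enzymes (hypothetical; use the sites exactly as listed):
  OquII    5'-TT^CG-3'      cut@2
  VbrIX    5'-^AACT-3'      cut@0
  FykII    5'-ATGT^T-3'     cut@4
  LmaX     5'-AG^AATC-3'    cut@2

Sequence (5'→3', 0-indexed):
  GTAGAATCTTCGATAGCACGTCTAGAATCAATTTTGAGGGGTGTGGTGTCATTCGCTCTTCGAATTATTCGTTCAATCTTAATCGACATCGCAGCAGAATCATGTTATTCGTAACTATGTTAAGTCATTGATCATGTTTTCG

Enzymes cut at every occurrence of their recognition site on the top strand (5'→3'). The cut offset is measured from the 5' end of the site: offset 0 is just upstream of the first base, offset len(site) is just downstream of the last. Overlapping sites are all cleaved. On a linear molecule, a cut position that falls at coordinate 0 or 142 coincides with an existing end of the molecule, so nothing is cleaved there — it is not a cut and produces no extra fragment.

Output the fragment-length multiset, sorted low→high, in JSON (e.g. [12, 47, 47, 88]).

[2,3,3,4,4,6,7,8,8,9,15,17,28,28]

Per-enzyme occurrences:
  OquII TTCG/2: at [8, 51, 58, 67, 107, 138] ⇒ [10, 53, 60, 69, 109, 140]
  VbrIX AACT/0: at [112] ⇒ [112]
  FykII ATGTT/4: at [101, 116, 133] ⇒ [105, 120, 137]
  LmaX AGAATC/2: at [2, 23, 95] ⇒ [4, 25, 97]

All cut coordinates (distinct, sorted): [4, 10, 25, 53, 60, 69, 97, 105, 109, 112, 120, 137, 140]

Fragment lengths:
  [0,4): 4 bp
  [4,10): 6 bp
  [10,25): 15 bp
  [25,53): 28 bp
  [53,60): 7 bp
  [60,69): 9 bp
  [69,97): 28 bp
  [97,105): 8 bp
  [105,109): 4 bp
  [109,112): 3 bp
  [112,120): 8 bp
  [120,137): 17 bp
  [137,140): 3 bp
  [140,142): 2 bp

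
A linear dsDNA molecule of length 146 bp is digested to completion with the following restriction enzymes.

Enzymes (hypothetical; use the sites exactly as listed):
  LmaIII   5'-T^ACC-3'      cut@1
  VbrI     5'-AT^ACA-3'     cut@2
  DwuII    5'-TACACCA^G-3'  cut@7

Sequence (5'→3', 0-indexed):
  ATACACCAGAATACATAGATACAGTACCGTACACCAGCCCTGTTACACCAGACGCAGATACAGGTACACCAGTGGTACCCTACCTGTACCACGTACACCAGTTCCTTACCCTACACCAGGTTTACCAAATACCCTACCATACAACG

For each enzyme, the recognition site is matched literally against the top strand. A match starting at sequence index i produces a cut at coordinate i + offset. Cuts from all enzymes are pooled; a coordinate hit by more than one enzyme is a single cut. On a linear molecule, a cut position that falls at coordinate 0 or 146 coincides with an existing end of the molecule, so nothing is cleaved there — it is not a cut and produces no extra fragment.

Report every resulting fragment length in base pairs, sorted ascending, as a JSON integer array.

[2,4,5,5,5,5,5,5,6,6,6,7,7,8,9,11,11,12,13,14]

Per-enzyme occurrences:
  LmaIII (TACC, off=1): starts [24, 75, 80, 86, 106, 122, 129, 134] → cuts [25, 76, 81, 87, 107, 123, 130, 135]
  VbrI (ATACA, off=2): starts [0, 10, 18, 57, 138] → cuts [2, 12, 20, 59, 140]
  DwuII (TACACCAG, off=7): starts [1, 29, 43, 64, 93, 111] → cuts [8, 36, 50, 71, 100, 118]

Pooled cuts: [2, 8, 12, 20, 25, 36, 50, 59, 71, 76, 81, 87, 100, 107, 118, 123, 130, 135, 140]

Fragments:
  [0,2): 2 bp
  [2,8): 6 bp
  [8,12): 4 bp
  [12,20): 8 bp
  [20,25): 5 bp
  [25,36): 11 bp
  [36,50): 14 bp
  [50,59): 9 bp
  [59,71): 12 bp
  [71,76): 5 bp
  [76,81): 5 bp
  [81,87): 6 bp
  [87,100): 13 bp
  [100,107): 7 bp
  [107,118): 11 bp
  [118,123): 5 bp
  [123,130): 7 bp
  [130,135): 5 bp
  [135,140): 5 bp
  [140,146): 6 bp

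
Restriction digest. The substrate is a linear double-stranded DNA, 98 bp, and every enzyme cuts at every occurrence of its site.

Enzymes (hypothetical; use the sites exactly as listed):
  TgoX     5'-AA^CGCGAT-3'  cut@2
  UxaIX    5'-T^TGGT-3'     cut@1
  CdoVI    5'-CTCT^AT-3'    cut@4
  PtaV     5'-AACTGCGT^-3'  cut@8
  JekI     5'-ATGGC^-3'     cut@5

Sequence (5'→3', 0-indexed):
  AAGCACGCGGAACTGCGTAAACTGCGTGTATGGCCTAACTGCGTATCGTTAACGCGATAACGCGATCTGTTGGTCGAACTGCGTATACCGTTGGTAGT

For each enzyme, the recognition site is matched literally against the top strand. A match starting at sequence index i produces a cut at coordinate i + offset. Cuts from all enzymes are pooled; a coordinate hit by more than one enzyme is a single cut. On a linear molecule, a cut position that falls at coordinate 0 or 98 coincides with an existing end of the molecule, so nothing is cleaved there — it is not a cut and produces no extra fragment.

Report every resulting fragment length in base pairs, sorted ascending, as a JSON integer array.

Scan for sites:
  TgoX (AACGCGAT, off=2): starts [50, 58] → cuts [52, 60]
  UxaIX (TTGGT, off=1): starts [69, 90] → cuts [70, 91]
  CdoVI (CTCTAT, off=4): no sites
  PtaV (AACTGCGT, off=8): starts [10, 19, 36, 76] → cuts [18, 27, 44, 84]
  JekI (ATGGC, off=5): starts [29] → cuts [34]

All cut coordinates (distinct, sorted): [18, 27, 34, 44, 52, 60, 70, 84, 91]

Fragments:
  [0,18): 18 bp
  [18,27): 9 bp
  [27,34): 7 bp
  [34,44): 10 bp
  [44,52): 8 bp
  [52,60): 8 bp
  [60,70): 10 bp
  [70,84): 14 bp
  [84,91): 7 bp
  [91,98): 7 bp

[7,7,7,8,8,9,10,10,14,18]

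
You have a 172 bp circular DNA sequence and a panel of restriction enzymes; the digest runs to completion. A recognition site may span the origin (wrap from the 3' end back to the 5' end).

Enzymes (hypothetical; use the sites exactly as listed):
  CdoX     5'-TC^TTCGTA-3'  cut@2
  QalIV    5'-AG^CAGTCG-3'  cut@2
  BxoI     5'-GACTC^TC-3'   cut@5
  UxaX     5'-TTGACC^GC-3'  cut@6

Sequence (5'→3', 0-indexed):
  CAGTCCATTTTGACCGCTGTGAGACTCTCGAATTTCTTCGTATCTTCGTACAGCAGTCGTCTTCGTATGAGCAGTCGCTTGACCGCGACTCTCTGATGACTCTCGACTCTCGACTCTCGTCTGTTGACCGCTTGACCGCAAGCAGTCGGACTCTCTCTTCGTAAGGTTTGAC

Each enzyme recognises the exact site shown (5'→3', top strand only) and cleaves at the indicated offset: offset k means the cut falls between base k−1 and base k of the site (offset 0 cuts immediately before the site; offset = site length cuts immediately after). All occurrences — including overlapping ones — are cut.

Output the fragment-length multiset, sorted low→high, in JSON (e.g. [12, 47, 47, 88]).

[4,5,7,7,7,8,8,8,9,9,10,11,11,12,13,13,30]

Site scan:
  CdoX TCTTCGTA/2: at [34, 42, 59, 155] ⇒ [36, 44, 61, 157]
  QalIV AGCAGTCG/2: at [51, 69, 140] ⇒ [53, 71, 142]
  BxoI GACTCTC/5: at [22, 86, 97, 104, 111, 148] ⇒ [27, 91, 102, 109, 116, 153]
  UxaX TTGACCGC/6: at [9, 78, 123, 131] ⇒ [15, 84, 129, 137]

Pooled cuts: [15, 27, 36, 44, 53, 61, 71, 84, 91, 102, 109, 116, 129, 137, 142, 153, 157]

Fragments:
  15→27: 12 bp
  27→36: 9 bp
  36→44: 8 bp
  44→53: 9 bp
  53→61: 8 bp
  61→71: 10 bp
  71→84: 13 bp
  84→91: 7 bp
  91→102: 11 bp
  102→109: 7 bp
  109→116: 7 bp
  116→129: 13 bp
  129→137: 8 bp
  137→142: 5 bp
  142→153: 11 bp
  153→157: 4 bp
  157→15 (wrap): 172-157+15 = 30 bp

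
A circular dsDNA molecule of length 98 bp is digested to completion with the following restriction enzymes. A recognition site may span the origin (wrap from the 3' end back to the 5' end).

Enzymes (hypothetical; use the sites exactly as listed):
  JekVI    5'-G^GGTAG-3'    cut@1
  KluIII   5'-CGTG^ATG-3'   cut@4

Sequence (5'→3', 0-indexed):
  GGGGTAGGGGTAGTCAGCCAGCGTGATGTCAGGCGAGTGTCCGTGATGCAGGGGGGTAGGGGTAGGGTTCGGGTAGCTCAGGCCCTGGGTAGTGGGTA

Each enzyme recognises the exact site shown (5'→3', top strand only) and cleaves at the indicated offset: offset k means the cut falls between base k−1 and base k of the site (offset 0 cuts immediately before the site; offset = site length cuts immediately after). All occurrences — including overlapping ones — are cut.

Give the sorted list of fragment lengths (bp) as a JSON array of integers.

[6,6,6,7,9,11,16,17,20]

Per-enzyme occurrences:
  JekVI GGGTAG/1: at [1, 7, 53, 59, 70, 86, 93] ⇒ [2, 8, 54, 60, 71, 87, 94]
  KluIII CGTGATG/4: at [21, 41] ⇒ [25, 45]

All cut coordinates (distinct, sorted): [2, 8, 25, 45, 54, 60, 71, 87, 94]

Fragment lengths:
  2→8: 6 bp
  8→25: 17 bp
  25→45: 20 bp
  45→54: 9 bp
  54→60: 6 bp
  60→71: 11 bp
  71→87: 16 bp
  87→94: 7 bp
  94→2 (wrap): 98-94+2 = 6 bp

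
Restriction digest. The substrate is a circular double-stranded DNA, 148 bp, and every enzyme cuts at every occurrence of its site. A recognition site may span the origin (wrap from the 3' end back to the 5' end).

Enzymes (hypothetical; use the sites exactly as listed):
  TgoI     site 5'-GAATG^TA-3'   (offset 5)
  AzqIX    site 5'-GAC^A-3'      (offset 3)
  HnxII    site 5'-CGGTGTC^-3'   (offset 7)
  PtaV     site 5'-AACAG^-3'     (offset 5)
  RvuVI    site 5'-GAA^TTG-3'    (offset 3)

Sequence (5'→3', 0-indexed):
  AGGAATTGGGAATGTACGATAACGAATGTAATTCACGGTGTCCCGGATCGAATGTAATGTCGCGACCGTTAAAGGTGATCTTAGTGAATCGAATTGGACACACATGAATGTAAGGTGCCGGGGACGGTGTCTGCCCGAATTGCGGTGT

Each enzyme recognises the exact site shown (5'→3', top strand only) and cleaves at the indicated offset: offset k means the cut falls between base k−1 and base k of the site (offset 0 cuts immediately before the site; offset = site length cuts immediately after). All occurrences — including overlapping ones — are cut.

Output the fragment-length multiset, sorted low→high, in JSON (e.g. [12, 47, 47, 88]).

[6,8,9,11,12,14,14,14,21,39]

Per-enzyme occurrences:
  TgoI GAATGTA/5: at [9, 23, 49, 105] ⇒ [14, 28, 54, 110]
  AzqIX GACA/3: at [96] ⇒ [99]
  HnxII CGGTGTC/7: at [35, 124] ⇒ [42, 131]
  PtaV (AACAG, off=5): no sites
  RvuVI GAATTG/3: at [2, 90, 136] ⇒ [5, 93, 139]

Pooled cuts: [5, 14, 28, 42, 54, 93, 99, 110, 131, 139]

Fragments:
  5→14: 9 bp
  14→28: 14 bp
  28→42: 14 bp
  42→54: 12 bp
  54→93: 39 bp
  93→99: 6 bp
  99→110: 11 bp
  110→131: 21 bp
  131→139: 8 bp
  139→5 (wrap): 148-139+5 = 14 bp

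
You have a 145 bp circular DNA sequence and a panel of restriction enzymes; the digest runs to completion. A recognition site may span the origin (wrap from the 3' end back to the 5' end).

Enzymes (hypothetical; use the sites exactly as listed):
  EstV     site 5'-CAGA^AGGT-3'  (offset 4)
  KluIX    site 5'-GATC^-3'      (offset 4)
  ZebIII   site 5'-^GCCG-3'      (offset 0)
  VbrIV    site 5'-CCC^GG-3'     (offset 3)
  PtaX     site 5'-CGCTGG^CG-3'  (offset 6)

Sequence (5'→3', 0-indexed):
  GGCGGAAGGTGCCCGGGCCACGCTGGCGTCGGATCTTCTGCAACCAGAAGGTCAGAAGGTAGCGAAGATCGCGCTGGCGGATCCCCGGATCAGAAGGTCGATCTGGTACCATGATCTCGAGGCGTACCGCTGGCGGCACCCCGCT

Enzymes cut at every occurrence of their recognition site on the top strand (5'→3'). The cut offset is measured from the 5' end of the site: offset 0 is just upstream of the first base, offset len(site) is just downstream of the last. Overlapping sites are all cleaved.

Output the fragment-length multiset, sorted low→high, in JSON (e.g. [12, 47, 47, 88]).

[3,3,5,6,7,8,9,9,12,12,13,13,14,14,17]

Site scan:
  EstV (CAGAAGGT, off=4): starts [44, 52, 90] → cuts [48, 56, 94]
  KluIX (GATC, off=4): starts [31, 66, 79, 87, 99, 112] → cuts [35, 70, 83, 91, 103, 116]
  ZebIII (GCCG, off=0): no sites
  VbrIV (CCCGG, off=3): starts [11, 83] → cuts [14, 86]
  PtaX (CGCTGGCG, off=6): starts [20, 71, 127, 141] → cuts [2, 26, 77, 133]

All cut coordinates (distinct, sorted): [2, 14, 26, 35, 48, 56, 70, 77, 83, 86, 91, 94, 103, 116, 133]

Fragment lengths:
  2→14: 12 bp
  14→26: 12 bp
  26→35: 9 bp
  35→48: 13 bp
  48→56: 8 bp
  56→70: 14 bp
  70→77: 7 bp
  77→83: 6 bp
  83→86: 3 bp
  86→91: 5 bp
  91→94: 3 bp
  94→103: 9 bp
  103→116: 13 bp
  116→133: 17 bp
  133→2 (wrap): 145-133+2 = 14 bp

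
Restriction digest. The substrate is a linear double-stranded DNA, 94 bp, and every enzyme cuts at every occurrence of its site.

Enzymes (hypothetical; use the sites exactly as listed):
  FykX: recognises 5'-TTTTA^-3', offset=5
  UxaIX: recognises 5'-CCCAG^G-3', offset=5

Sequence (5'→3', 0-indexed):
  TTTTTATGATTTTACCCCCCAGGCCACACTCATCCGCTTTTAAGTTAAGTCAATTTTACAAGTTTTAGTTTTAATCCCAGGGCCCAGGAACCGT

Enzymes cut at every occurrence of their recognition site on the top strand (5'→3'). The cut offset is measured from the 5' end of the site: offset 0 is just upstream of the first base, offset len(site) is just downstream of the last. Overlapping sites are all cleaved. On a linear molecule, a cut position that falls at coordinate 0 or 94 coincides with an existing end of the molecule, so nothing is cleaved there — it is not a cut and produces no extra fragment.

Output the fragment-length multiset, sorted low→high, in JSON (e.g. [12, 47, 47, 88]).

[6,6,7,7,7,8,8,9,16,20]

Per-enzyme occurrences:
  FykX (TTTTA, off=5): starts [1, 9, 37, 53, 62, 68] → cuts [6, 14, 42, 58, 67, 73]
  UxaIX (CCCAGG, off=5): starts [17, 75, 82] → cuts [22, 80, 87]

Pooled cuts: [6, 14, 22, 42, 58, 67, 73, 80, 87]

Fragment lengths:
  [0,6): 6 bp
  [6,14): 8 bp
  [14,22): 8 bp
  [22,42): 20 bp
  [42,58): 16 bp
  [58,67): 9 bp
  [67,73): 6 bp
  [73,80): 7 bp
  [80,87): 7 bp
  [87,94): 7 bp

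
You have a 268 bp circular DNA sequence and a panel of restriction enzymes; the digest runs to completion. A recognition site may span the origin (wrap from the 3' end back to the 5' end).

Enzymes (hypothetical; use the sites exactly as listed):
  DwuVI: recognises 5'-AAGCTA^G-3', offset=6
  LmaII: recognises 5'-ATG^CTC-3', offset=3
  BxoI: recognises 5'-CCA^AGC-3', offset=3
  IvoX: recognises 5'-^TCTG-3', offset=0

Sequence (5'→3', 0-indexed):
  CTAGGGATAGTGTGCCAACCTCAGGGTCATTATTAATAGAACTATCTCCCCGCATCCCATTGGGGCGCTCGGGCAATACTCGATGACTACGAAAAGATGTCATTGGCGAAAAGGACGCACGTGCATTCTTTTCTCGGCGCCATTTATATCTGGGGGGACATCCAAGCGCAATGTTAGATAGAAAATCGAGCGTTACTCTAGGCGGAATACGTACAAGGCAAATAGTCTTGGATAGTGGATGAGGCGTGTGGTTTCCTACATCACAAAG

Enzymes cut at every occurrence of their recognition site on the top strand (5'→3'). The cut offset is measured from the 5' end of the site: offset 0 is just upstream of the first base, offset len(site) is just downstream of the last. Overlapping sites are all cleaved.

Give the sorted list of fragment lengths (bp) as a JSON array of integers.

Scan for sites:
  DwuVI AAGCTAG/6: at [265] ⇒ [3]
  LmaII (ATGCTC, off=3): no sites
  BxoI CCAAGC/3: at [161] ⇒ [164]
  IvoX TCTG/0: at [148] ⇒ [148]

Pooled cuts: [3, 148, 164]

Fragments:
  3→148: 145 bp
  148→164: 16 bp
  164→3 (wrap): 268-164+3 = 107 bp

[16,107,145]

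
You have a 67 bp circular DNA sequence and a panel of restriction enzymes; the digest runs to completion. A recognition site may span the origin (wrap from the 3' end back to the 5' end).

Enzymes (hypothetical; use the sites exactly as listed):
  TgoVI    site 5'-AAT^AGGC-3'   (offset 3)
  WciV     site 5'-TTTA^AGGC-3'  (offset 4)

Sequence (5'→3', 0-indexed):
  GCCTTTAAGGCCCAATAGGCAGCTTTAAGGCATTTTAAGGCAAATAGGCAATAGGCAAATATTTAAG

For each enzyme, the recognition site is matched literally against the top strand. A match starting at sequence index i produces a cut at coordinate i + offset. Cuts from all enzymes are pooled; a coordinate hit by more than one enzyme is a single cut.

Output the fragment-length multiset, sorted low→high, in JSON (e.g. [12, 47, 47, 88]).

Scan for sites:
  TgoVI (AATAGGC, off=3): starts [13, 42, 49] → cuts [16, 45, 52]
  WciV (TTTAAGGC, off=4): starts [3, 23, 33, 61] → cuts [7, 27, 37, 65]

All cut coordinates (distinct, sorted): [7, 16, 27, 37, 45, 52, 65]

Fragments:
  7→16: 9 bp
  16→27: 11 bp
  27→37: 10 bp
  37→45: 8 bp
  45→52: 7 bp
  52→65: 13 bp
  65→7 (wrap): 67-65+7 = 9 bp

[7,8,9,9,10,11,13]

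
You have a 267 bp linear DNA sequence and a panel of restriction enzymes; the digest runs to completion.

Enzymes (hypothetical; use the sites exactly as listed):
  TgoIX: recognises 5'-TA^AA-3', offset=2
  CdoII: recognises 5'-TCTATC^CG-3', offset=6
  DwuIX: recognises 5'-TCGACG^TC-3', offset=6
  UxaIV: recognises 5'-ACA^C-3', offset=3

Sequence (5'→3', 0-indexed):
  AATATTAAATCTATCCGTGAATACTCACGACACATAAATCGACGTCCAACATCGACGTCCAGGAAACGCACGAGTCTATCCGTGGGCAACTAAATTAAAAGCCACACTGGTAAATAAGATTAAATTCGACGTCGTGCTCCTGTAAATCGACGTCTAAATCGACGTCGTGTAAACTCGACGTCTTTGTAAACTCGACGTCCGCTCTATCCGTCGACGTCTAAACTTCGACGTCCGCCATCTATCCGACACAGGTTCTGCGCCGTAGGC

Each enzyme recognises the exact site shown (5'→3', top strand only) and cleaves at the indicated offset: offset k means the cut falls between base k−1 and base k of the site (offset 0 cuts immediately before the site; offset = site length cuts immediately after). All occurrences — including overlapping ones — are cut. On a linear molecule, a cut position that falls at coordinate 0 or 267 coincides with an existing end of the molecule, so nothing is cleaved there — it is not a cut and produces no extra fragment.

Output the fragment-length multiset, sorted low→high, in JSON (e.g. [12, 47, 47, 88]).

Per-enzyme occurrences:
  TgoIX (TAAA, off=2): starts [5, 34, 90, 95, 110, 120, 142, 154, 169, 186, 218] → cuts [7, 36, 92, 97, 112, 122, 144, 156, 171, 188, 220]
  CdoII (TCTATCCG, off=6): starts [9, 74, 202, 237] → cuts [15, 80, 208, 243]
  DwuIX (TCGACGTC, off=6): starts [38, 51, 125, 146, 158, 174, 191, 210, 224] → cuts [44, 57, 131, 152, 164, 180, 197, 216, 230]
  UxaIV (ACAC, off=3): starts [29, 103, 245] → cuts [32, 106, 248]

All cut coordinates (distinct, sorted): [7, 15, 32, 36, 44, 57, 80, 92, 97, 106, 112, 122, 131, 144, 152, 156, 164, 171, 180, 188, 197, 208, 216, 220, 230, 243, 248]

Fragments:
  [0,7): 7 bp
  [7,15): 8 bp
  [15,32): 17 bp
  [32,36): 4 bp
  [36,44): 8 bp
  [44,57): 13 bp
  [57,80): 23 bp
  [80,92): 12 bp
  [92,97): 5 bp
  [97,106): 9 bp
  [106,112): 6 bp
  [112,122): 10 bp
  [122,131): 9 bp
  [131,144): 13 bp
  [144,152): 8 bp
  [152,156): 4 bp
  [156,164): 8 bp
  [164,171): 7 bp
  [171,180): 9 bp
  [180,188): 8 bp
  [188,197): 9 bp
  [197,208): 11 bp
  [208,216): 8 bp
  [216,220): 4 bp
  [220,230): 10 bp
  [230,243): 13 bp
  [243,248): 5 bp
  [248,267): 19 bp

[4,4,4,5,5,6,7,7,8,8,8,8,8,8,9,9,9,9,10,10,11,12,13,13,13,17,19,23]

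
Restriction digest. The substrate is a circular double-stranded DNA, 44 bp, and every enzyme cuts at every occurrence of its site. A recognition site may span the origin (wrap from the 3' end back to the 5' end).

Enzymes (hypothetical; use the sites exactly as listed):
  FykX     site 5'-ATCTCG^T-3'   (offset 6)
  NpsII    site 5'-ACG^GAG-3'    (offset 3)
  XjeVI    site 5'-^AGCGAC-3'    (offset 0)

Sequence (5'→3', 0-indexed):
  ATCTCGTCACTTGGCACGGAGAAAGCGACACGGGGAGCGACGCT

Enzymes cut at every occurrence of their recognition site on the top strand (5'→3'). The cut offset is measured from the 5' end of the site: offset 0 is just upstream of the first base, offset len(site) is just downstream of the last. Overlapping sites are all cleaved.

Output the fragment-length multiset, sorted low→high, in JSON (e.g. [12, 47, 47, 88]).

Site scan:
  FykX (ATCTCGT, off=6): starts [0] → cuts [6]
  NpsII (ACGGAG, off=3): starts [15] → cuts [18]
  XjeVI (AGCGAC, off=0): starts [23, 35] → cuts [23, 35]

Pooled cuts: [6, 18, 23, 35]

Fragments:
  6→18: 12 bp
  18→23: 5 bp
  23→35: 12 bp
  35→6 (wrap): 44-35+6 = 15 bp

[5,12,12,15]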